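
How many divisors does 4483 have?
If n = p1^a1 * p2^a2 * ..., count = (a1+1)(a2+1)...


4483 = 4483^1
d(4483) = (1+1) = 2

2 divisors


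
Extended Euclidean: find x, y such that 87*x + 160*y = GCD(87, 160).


Tabular extended Euclidean (each row: r = 87*s + 160*t):
r=87, s=1, t=0
r=160, s=0, t=1
q=0: r=87, s=1, t=0   [87*(1) + 160*(0) = 87]
q=1: r=73, s=-1, t=1   [87*(-1) + 160*(1) = 73]
q=1: r=14, s=2, t=-1   [87*(2) + 160*(-1) = 14]
q=5: r=3, s=-11, t=6   [87*(-11) + 160*(6) = 3]
q=4: r=2, s=46, t=-25   [87*(46) + 160*(-25) = 2]
q=1: r=1, s=-57, t=31   [87*(-57) + 160*(31) = 1]
q=2: r=0, s=160, t=-87   [87*(160) + 160*(-87) = 0]
GCD = 1; from the row with r=1: x=-57, y=31
Check: 87*(-57) + 160*(31) = -4959 + 4960 = 1

GCD = 1, x = -57, y = 31


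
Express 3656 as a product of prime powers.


3656 / 2 = 1828
1828 / 2 = 914
914 / 2 = 457
457 / 457 = 1
3656 = 2^3 × 457


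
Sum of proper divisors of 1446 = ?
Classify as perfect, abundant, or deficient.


Proper divisors: 1, 2, 3, 6, 241, 482, 723
Sum = 1 + 2 + 3 + 6 + 241 + 482 + 723 = 1458
1458 > 1446 → abundant

s(1446) = 1458 (abundant)


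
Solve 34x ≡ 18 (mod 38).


GCD(34, 38) = 2 divides 18
Divide: 17x ≡ 9 (mod 19)
x ≡ 5 (mod 19)


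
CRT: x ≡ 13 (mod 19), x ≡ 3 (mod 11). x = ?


M = 19*11 = 209
M1 = M/19 = 11, M2 = M/11 = 19
M1^(-1) mod 19 = 7, M2^(-1) mod 11 = 7
x = 13*11*7 + 3*19*7 = 1400
1400 mod 209 = 146
Check: 146 mod 19 = 13 ✓, 146 mod 11 = 3 ✓

x ≡ 146 (mod 209)


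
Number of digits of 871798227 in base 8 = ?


871798227 in base 8 = 6375512723
Number of digits = 10

10 digits (base 8)


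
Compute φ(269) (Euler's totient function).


269 = 269
Prime factors: 269
φ(269) = 269 × (1-1/269)
= 269 × 268/269 = 268

φ(269) = 268


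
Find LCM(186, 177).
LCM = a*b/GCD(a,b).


GCD(186, 177) = 3
LCM = 186*177/3 = 32922/3 = 10974

LCM = 10974


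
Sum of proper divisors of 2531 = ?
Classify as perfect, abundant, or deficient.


Proper divisors: 1
Sum = 1 = 1
1 < 2531 → deficient

s(2531) = 1 (deficient)


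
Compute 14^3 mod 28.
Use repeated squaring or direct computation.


14^1 mod 28 = 14
14^2 mod 28 = 0
14^3 mod 28 = 0


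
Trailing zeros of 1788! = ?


floor(1788/5) = 357
floor(1788/25) = 71
floor(1788/125) = 14
floor(1788/625) = 2
Total = 444

444 trailing zeros


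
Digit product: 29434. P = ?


2 × 9 × 4 × 3 × 4 = 864


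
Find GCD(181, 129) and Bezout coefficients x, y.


Tabular extended Euclidean (each row: r = 181*s + 129*t):
r=181, s=1, t=0
r=129, s=0, t=1
q=1: r=52, s=1, t=-1   [181*(1) + 129*(-1) = 52]
q=2: r=25, s=-2, t=3   [181*(-2) + 129*(3) = 25]
q=2: r=2, s=5, t=-7   [181*(5) + 129*(-7) = 2]
q=12: r=1, s=-62, t=87   [181*(-62) + 129*(87) = 1]
q=2: r=0, s=129, t=-181   [181*(129) + 129*(-181) = 0]
GCD = 1; from the row with r=1: x=-62, y=87
Check: 181*(-62) + 129*(87) = -11222 + 11223 = 1

GCD = 1, x = -62, y = 87


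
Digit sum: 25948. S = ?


2 + 5 + 9 + 4 + 8 = 28


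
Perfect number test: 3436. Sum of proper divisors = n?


Proper divisors of 3436: 1, 2, 4, 859, 1718
Sum = 1 + 2 + 4 + 859 + 1718 = 2584

No, 3436 is not perfect (2584 ≠ 3436)


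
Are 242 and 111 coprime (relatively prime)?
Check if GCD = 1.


Euclidean algorithm:
242 = 2 * 111 + 20
111 = 5 * 20 + 11
20 = 1 * 11 + 9
11 = 1 * 9 + 2
9 = 4 * 2 + 1
2 = 2 * 1 + 0
GCD(242, 111) = 1

Yes, coprime (GCD = 1)


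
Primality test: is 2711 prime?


Check divisors up to sqrt(2711) = 52.0673
No divisors found.
2711 is prime.

Yes, 2711 is prime


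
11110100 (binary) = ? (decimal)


11110100 (base 2) = 244 (decimal)
244 (decimal) = 244 (base 10)


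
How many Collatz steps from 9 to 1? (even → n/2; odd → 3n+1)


9 → 28 → 14 → 7 → 22 → 11 → 34 → 17 → 52 → 26 → 13 → 40 → 20 → 10 → 5 → 16 → 8 → 4 → 2 → 1
Total steps = 19

19 steps


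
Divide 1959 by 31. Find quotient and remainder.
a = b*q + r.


1959 = 31 * 63 + 6
Check: 1953 + 6 = 1959

q = 63, r = 6


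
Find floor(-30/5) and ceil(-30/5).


-30/5 = -6.0000
floor = -6
ceil = -6

floor = -6, ceil = -6


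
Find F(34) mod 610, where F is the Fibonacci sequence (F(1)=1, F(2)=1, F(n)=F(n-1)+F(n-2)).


F(k) mod 610 for k=1..34:
1, 1, 2, 3, 5, 8, 13, 21, 34, 55, 89, 144, 233, 377, 0, 377, 377, 144, 521, 55, 576, 21, 597, 8, 605, 3, 608, 1, 609, 0, 609, 609, 608, 607
F(34) mod 610 = 607


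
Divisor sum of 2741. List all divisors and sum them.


Divisors of 2741: 1, 2741
Sum = 1 + 2741 = 2742

σ(2741) = 2742


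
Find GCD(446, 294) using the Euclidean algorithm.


446 = 1 * 294 + 152
294 = 1 * 152 + 142
152 = 1 * 142 + 10
142 = 14 * 10 + 2
10 = 5 * 2 + 0
GCD = 2


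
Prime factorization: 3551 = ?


3551 / 53 = 67
67 / 67 = 1
3551 = 53 × 67


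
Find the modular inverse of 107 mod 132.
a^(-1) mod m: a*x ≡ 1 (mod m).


Use the extended Euclidean algorithm on (132, 107); each row r = 132*s + 107*t:
r=132, s=1, t=0
r=107, s=0, t=1
q=1: r=25, s=1, t=-1   [132*(1) + 107*(-1) = 25]
q=4: r=7, s=-4, t=5   [132*(-4) + 107*(5) = 7]
q=3: r=4, s=13, t=-16   [132*(13) + 107*(-16) = 4]
q=1: r=3, s=-17, t=21   [132*(-17) + 107*(21) = 3]
q=1: r=1, s=30, t=-37   [132*(30) + 107*(-37) = 1]
q=3: r=0, s=-107, t=132   [132*(-107) + 107*(132) = 0]
GCD = 1 with t = -37, so 107*(-37) ≡ 1 (mod 132)
Inverse = -37 mod 132 = 95
Check: 107 * 95 = 10165 ≡ 1 (mod 132)

107^(-1) ≡ 95 (mod 132)


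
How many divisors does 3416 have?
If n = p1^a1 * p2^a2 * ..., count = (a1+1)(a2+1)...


3416 = 2^3 × 7^1 × 61^1
d(3416) = (3+1) × (1+1) × (1+1) = 16

16 divisors


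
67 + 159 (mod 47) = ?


67 + 159 = 226
226 mod 47 = 38


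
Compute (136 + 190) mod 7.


136 + 190 = 326
326 mod 7 = 4


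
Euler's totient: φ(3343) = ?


3343 = 3343
Prime factors: 3343
φ(3343) = 3343 × (1-1/3343)
= 3343 × 3342/3343 = 3342

φ(3343) = 3342


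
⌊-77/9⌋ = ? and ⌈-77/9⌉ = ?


-77/9 = -8.5556
floor = -9
ceil = -8

floor = -9, ceil = -8


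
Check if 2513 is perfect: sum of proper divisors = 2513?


Proper divisors of 2513: 1, 7, 359
Sum = 1 + 7 + 359 = 367

No, 2513 is not perfect (367 ≠ 2513)


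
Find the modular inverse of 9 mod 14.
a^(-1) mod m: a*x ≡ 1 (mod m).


Use the extended Euclidean algorithm on (14, 9); each row r = 14*s + 9*t:
r=14, s=1, t=0
r=9, s=0, t=1
q=1: r=5, s=1, t=-1   [14*(1) + 9*(-1) = 5]
q=1: r=4, s=-1, t=2   [14*(-1) + 9*(2) = 4]
q=1: r=1, s=2, t=-3   [14*(2) + 9*(-3) = 1]
q=4: r=0, s=-9, t=14   [14*(-9) + 9*(14) = 0]
GCD = 1 with t = -3, so 9*(-3) ≡ 1 (mod 14)
Inverse = -3 mod 14 = 11
Check: 9 * 11 = 99 ≡ 1 (mod 14)

9^(-1) ≡ 11 (mod 14)


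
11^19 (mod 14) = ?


11^1 mod 14 = 11
11^2 mod 14 = 9
11^3 mod 14 = 1
11^4 mod 14 = 11
11^5 mod 14 = 9
11^6 mod 14 = 1
11^7 mod 14 = 11
11^8 mod 14 = 9
11^9 mod 14 = 1
11^10 mod 14 = 11
11^11 mod 14 = 9
11^12 mod 14 = 1
11^13 mod 14 = 11
11^14 mod 14 = 9
11^15 mod 14 = 1
11^16 mod 14 = 11
11^17 mod 14 = 9
11^18 mod 14 = 1
11^19 mod 14 = 11


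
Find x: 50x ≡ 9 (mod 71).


GCD(50, 71) = 1, unique solution
a^(-1) mod 71 = 27
x = 27 * 9 mod 71 = 30

x ≡ 30 (mod 71)


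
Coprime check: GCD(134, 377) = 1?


Euclidean algorithm:
377 = 2 * 134 + 109
134 = 1 * 109 + 25
109 = 4 * 25 + 9
25 = 2 * 9 + 7
9 = 1 * 7 + 2
7 = 3 * 2 + 1
2 = 2 * 1 + 0
GCD(134, 377) = 1

Yes, coprime (GCD = 1)


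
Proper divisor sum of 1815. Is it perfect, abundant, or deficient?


Proper divisors: 1, 3, 5, 11, 15, 33, 55, 121, 165, 363, 605
Sum = 1 + 3 + 5 + 11 + 15 + 33 + 55 + 121 + 165 + 363 + 605 = 1377
1377 < 1815 → deficient

s(1815) = 1377 (deficient)


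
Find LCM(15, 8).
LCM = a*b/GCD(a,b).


GCD(15, 8) = 1
LCM = 15*8/1 = 120/1 = 120

LCM = 120


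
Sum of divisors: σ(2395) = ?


Divisors of 2395: 1, 5, 479, 2395
Sum = 1 + 5 + 479 + 2395 = 2880

σ(2395) = 2880


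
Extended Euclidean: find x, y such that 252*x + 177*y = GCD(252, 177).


Tabular extended Euclidean (each row: r = 252*s + 177*t):
r=252, s=1, t=0
r=177, s=0, t=1
q=1: r=75, s=1, t=-1   [252*(1) + 177*(-1) = 75]
q=2: r=27, s=-2, t=3   [252*(-2) + 177*(3) = 27]
q=2: r=21, s=5, t=-7   [252*(5) + 177*(-7) = 21]
q=1: r=6, s=-7, t=10   [252*(-7) + 177*(10) = 6]
q=3: r=3, s=26, t=-37   [252*(26) + 177*(-37) = 3]
q=2: r=0, s=-59, t=84   [252*(-59) + 177*(84) = 0]
GCD = 3; from the row with r=3: x=26, y=-37
Check: 252*(26) + 177*(-37) = 6552 - 6549 = 3

GCD = 3, x = 26, y = -37


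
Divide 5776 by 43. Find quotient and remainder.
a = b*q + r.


5776 = 43 * 134 + 14
Check: 5762 + 14 = 5776

q = 134, r = 14


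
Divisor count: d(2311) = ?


2311 = 2311^1
d(2311) = (1+1) = 2

2 divisors


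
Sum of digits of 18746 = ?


1 + 8 + 7 + 4 + 6 = 26


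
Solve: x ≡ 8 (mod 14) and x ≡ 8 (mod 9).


M = 14*9 = 126
M1 = M/14 = 9, M2 = M/9 = 14
M1^(-1) mod 14 = 11, M2^(-1) mod 9 = 2
x = 8*9*11 + 8*14*2 = 1016
1016 mod 126 = 8
Check: 8 mod 14 = 8 ✓, 8 mod 9 = 8 ✓

x ≡ 8 (mod 126)


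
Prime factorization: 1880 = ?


1880 / 2 = 940
940 / 2 = 470
470 / 2 = 235
235 / 5 = 47
47 / 47 = 1
1880 = 2^3 × 5 × 47


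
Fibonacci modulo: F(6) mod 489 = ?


F(k) mod 489 for k=1..6:
1, 1, 2, 3, 5, 8
F(6) mod 489 = 8


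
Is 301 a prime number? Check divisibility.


301 / 7 = 43 (exact division)
301 is NOT prime.

No, 301 is not prime


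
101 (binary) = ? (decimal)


101 (base 2) = 5 (decimal)
5 (decimal) = 5 (base 10)


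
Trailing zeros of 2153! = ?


floor(2153/5) = 430
floor(2153/25) = 86
floor(2153/125) = 17
floor(2153/625) = 3
Total = 536

536 trailing zeros


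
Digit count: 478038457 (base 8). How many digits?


478038457 in base 8 = 3437444671
Number of digits = 10

10 digits (base 8)


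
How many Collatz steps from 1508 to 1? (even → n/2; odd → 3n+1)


1508 → 754 → 377 → 1132 → 566 → 283 → 850 → 425 → 1276 → 638 → 319 → 958 → 479 → 1438 → 719 → 2158 → 1079 → 3238 → 1619 → 4858 → 2429 → 7288 → 3644 → 1822 → 911 → 2734 → 1367 → 4102 → 2051 → 6154 → 3077 → 9232 → 4616 → 2308 → 1154 → 577 → 1732 → 866 → 433 → 1300 → 650 → 325 → 976 → 488 → 244 → 122 → 61 → 184 → 92 → 46 → 23 → 70 → 35 → 106 → 53 → 160 → 80 → 40 → 20 → 10 → 5 → 16 → 8 → 4 → 2 → 1
Total steps = 65

65 steps


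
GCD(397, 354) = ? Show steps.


397 = 1 * 354 + 43
354 = 8 * 43 + 10
43 = 4 * 10 + 3
10 = 3 * 3 + 1
3 = 3 * 1 + 0
GCD = 1


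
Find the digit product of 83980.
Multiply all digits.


8 × 3 × 9 × 8 × 0 = 0


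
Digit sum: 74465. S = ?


7 + 4 + 4 + 6 + 5 = 26


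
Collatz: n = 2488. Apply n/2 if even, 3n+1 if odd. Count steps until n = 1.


2488 → 1244 → 622 → 311 → 934 → 467 → 1402 → 701 → 2104 → 1052 → 526 → 263 → 790 → 395 → 1186 → 593 → 1780 → 890 → 445 → 1336 → 668 → 334 → 167 → 502 → 251 → 754 → 377 → 1132 → 566 → 283 → 850 → 425 → 1276 → 638 → 319 → 958 → 479 → 1438 → 719 → 2158 → 1079 → 3238 → 1619 → 4858 → 2429 → 7288 → 3644 → 1822 → 911 → 2734 → 1367 → 4102 → 2051 → 6154 → 3077 → 9232 → 4616 → 2308 → 1154 → 577 → 1732 → 866 → 433 → 1300 → 650 → 325 → 976 → 488 → 244 → 122 → 61 → 184 → 92 → 46 → 23 → 70 → 35 → 106 → 53 → 160 → 80 → 40 → 20 → 10 → 5 → 16 → 8 → 4 → 2 → 1
Total steps = 89

89 steps


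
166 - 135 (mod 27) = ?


166 - 135 = 31
31 mod 27 = 4


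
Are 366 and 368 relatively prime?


Euclidean algorithm:
368 = 1 * 366 + 2
366 = 183 * 2 + 0
GCD(366, 368) = 2

No, not coprime (GCD = 2)


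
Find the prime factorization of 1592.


1592 / 2 = 796
796 / 2 = 398
398 / 2 = 199
199 / 199 = 1
1592 = 2^3 × 199


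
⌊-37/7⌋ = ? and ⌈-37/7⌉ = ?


-37/7 = -5.2857
floor = -6
ceil = -5

floor = -6, ceil = -5


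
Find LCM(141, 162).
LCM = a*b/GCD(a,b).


GCD(141, 162) = 3
LCM = 141*162/3 = 22842/3 = 7614

LCM = 7614


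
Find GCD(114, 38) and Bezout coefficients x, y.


Tabular extended Euclidean (each row: r = 114*s + 38*t):
r=114, s=1, t=0
r=38, s=0, t=1
q=3: r=0, s=1, t=-3   [114*(1) + 38*(-3) = 0]
GCD = 38; from the row with r=38: x=0, y=1
Check: 114*(0) + 38*(1) = 0 + 38 = 38

GCD = 38, x = 0, y = 1


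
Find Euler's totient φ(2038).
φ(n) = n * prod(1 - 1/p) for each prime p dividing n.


2038 = 2 × 1019
Prime factors: 2, 1019
φ(2038) = 2038 × (1-1/2) × (1-1/1019)
= 2038 × 1/2 × 1018/1019 = 1018

φ(2038) = 1018


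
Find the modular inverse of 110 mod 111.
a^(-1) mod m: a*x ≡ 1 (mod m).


Use the extended Euclidean algorithm on (111, 110); each row r = 111*s + 110*t:
r=111, s=1, t=0
r=110, s=0, t=1
q=1: r=1, s=1, t=-1   [111*(1) + 110*(-1) = 1]
q=110: r=0, s=-110, t=111   [111*(-110) + 110*(111) = 0]
GCD = 1 with t = -1, so 110*(-1) ≡ 1 (mod 111)
Inverse = -1 mod 111 = 110
Check: 110 * 110 = 12100 ≡ 1 (mod 111)

110^(-1) ≡ 110 (mod 111)


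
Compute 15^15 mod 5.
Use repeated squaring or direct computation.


15^1 mod 5 = 0
15^2 mod 5 = 0
15^3 mod 5 = 0
15^4 mod 5 = 0
15^5 mod 5 = 0
15^6 mod 5 = 0
15^7 mod 5 = 0
15^8 mod 5 = 0
15^9 mod 5 = 0
15^10 mod 5 = 0
15^11 mod 5 = 0
15^12 mod 5 = 0
15^13 mod 5 = 0
15^14 mod 5 = 0
15^15 mod 5 = 0


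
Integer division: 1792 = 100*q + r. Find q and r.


1792 = 100 * 17 + 92
Check: 1700 + 92 = 1792

q = 17, r = 92


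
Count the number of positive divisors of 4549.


4549 = 4549^1
d(4549) = (1+1) = 2

2 divisors


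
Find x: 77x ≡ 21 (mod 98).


GCD(77, 98) = 7 divides 21
Divide: 11x ≡ 3 (mod 14)
x ≡ 13 (mod 14)


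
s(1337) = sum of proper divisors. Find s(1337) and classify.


Proper divisors: 1, 7, 191
Sum = 1 + 7 + 191 = 199
199 < 1337 → deficient

s(1337) = 199 (deficient)


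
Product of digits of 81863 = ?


8 × 1 × 8 × 6 × 3 = 1152


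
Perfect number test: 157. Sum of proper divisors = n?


Proper divisors of 157: 1
Sum = 1 = 1

No, 157 is not perfect (1 ≠ 157)


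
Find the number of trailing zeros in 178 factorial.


floor(178/5) = 35
floor(178/25) = 7
floor(178/125) = 1
Total = 43

43 trailing zeros


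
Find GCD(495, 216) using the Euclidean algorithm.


495 = 2 * 216 + 63
216 = 3 * 63 + 27
63 = 2 * 27 + 9
27 = 3 * 9 + 0
GCD = 9


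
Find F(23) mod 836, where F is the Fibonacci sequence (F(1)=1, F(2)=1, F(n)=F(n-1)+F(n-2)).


F(k) mod 836 for k=1..23:
1, 1, 2, 3, 5, 8, 13, 21, 34, 55, 89, 144, 233, 377, 610, 151, 761, 76, 1, 77, 78, 155, 233
F(23) mod 836 = 233


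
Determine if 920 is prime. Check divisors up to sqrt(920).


920 / 2 = 460 (exact division)
920 is NOT prime.

No, 920 is not prime


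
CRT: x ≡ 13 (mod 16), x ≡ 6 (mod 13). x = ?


M = 16*13 = 208
M1 = M/16 = 13, M2 = M/13 = 16
M1^(-1) mod 16 = 5, M2^(-1) mod 13 = 9
x = 13*13*5 + 6*16*9 = 1709
1709 mod 208 = 45
Check: 45 mod 16 = 13 ✓, 45 mod 13 = 6 ✓

x ≡ 45 (mod 208)


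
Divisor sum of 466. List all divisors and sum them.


Divisors of 466: 1, 2, 233, 466
Sum = 1 + 2 + 233 + 466 = 702

σ(466) = 702


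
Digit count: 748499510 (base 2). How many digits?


748499510 in base 2 = 101100100111010011001000110110
Number of digits = 30

30 digits (base 2)


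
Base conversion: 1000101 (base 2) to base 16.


1000101 (base 2) = 69 (decimal)
69 (decimal) = 45 (base 16)


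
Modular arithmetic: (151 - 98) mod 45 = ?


151 - 98 = 53
53 mod 45 = 8


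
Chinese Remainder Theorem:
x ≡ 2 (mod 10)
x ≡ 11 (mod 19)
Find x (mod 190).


M = 10*19 = 190
M1 = M/10 = 19, M2 = M/19 = 10
M1^(-1) mod 10 = 9, M2^(-1) mod 19 = 2
x = 2*19*9 + 11*10*2 = 562
562 mod 190 = 182
Check: 182 mod 10 = 2 ✓, 182 mod 19 = 11 ✓

x ≡ 182 (mod 190)


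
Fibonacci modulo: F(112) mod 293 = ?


F(k) mod 293 for k=1..112:
1, 1, 2, 3, 5, 8, 13, 21, 34, 55, 89, 144, 233, 84, 24, 108, 132, 240, 79, 26, 105, 131, 236, 74, 17, 91, 108, 199, 14, 213, 227, 147, 81, 228, 16, 244, 260, 211, 178, 96, 274, 77, 58, 135, 193, 35, 228, 263, 198, 168, 73, 241, 21, 262, 283, 252, 242, 201, 150, 58, 208, 266, 181, 154, 42, 196, 238, 141, 86, 227, 20, 247, 267, 221, 195, 123, 25, 148, 173, 28, 201, 229, 137, 73, 210, 283, 200, 190, 97, 287, 91, 85, 176, 261, 144, 112, 256, 75, 38, 113, 151, 264, 122, 93, 215, 15, 230, 245, 182, 134, 23, 157
F(112) mod 293 = 157


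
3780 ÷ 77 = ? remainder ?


3780 = 77 * 49 + 7
Check: 3773 + 7 = 3780

q = 49, r = 7


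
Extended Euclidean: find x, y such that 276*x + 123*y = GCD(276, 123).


Tabular extended Euclidean (each row: r = 276*s + 123*t):
r=276, s=1, t=0
r=123, s=0, t=1
q=2: r=30, s=1, t=-2   [276*(1) + 123*(-2) = 30]
q=4: r=3, s=-4, t=9   [276*(-4) + 123*(9) = 3]
q=10: r=0, s=41, t=-92   [276*(41) + 123*(-92) = 0]
GCD = 3; from the row with r=3: x=-4, y=9
Check: 276*(-4) + 123*(9) = -1104 + 1107 = 3

GCD = 3, x = -4, y = 9


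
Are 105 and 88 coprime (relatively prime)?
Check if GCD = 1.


Euclidean algorithm:
105 = 1 * 88 + 17
88 = 5 * 17 + 3
17 = 5 * 3 + 2
3 = 1 * 2 + 1
2 = 2 * 1 + 0
GCD(105, 88) = 1

Yes, coprime (GCD = 1)


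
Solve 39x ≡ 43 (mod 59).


GCD(39, 59) = 1, unique solution
a^(-1) mod 59 = 56
x = 56 * 43 mod 59 = 48

x ≡ 48 (mod 59)


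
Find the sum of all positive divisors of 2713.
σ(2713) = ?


Divisors of 2713: 1, 2713
Sum = 1 + 2713 = 2714

σ(2713) = 2714


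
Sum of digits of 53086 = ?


5 + 3 + 0 + 8 + 6 = 22


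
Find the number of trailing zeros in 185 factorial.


floor(185/5) = 37
floor(185/25) = 7
floor(185/125) = 1
Total = 45

45 trailing zeros


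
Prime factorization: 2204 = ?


2204 / 2 = 1102
1102 / 2 = 551
551 / 19 = 29
29 / 29 = 1
2204 = 2^2 × 19 × 29


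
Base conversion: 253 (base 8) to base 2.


253 (base 8) = 171 (decimal)
171 (decimal) = 10101011 (base 2)


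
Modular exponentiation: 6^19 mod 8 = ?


6^1 mod 8 = 6
6^2 mod 8 = 4
6^3 mod 8 = 0
6^4 mod 8 = 0
6^5 mod 8 = 0
6^6 mod 8 = 0
6^7 mod 8 = 0
6^8 mod 8 = 0
6^9 mod 8 = 0
6^10 mod 8 = 0
6^11 mod 8 = 0
6^12 mod 8 = 0
6^13 mod 8 = 0
6^14 mod 8 = 0
6^15 mod 8 = 0
6^16 mod 8 = 0
6^17 mod 8 = 0
6^18 mod 8 = 0
6^19 mod 8 = 0


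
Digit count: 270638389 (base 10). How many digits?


270638389 has 9 digits in base 10
floor(log10(270638389)) + 1 = floor(8.4324) + 1 = 9

9 digits (base 10)


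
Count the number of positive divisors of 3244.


3244 = 2^2 × 811^1
d(3244) = (2+1) × (1+1) = 6

6 divisors


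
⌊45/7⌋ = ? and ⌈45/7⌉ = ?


45/7 = 6.4286
floor = 6
ceil = 7

floor = 6, ceil = 7


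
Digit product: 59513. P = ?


5 × 9 × 5 × 1 × 3 = 675


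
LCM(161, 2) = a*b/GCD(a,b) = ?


GCD(161, 2) = 1
LCM = 161*2/1 = 322/1 = 322

LCM = 322


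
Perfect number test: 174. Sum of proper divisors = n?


Proper divisors of 174: 1, 2, 3, 6, 29, 58, 87
Sum = 1 + 2 + 3 + 6 + 29 + 58 + 87 = 186

No, 174 is not perfect (186 ≠ 174)


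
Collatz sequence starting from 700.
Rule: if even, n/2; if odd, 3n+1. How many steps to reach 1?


700 → 350 → 175 → 526 → 263 → 790 → 395 → 1186 → 593 → 1780 → 890 → 445 → 1336 → 668 → 334 → 167 → 502 → 251 → 754 → 377 → 1132 → 566 → 283 → 850 → 425 → 1276 → 638 → 319 → 958 → 479 → 1438 → 719 → 2158 → 1079 → 3238 → 1619 → 4858 → 2429 → 7288 → 3644 → 1822 → 911 → 2734 → 1367 → 4102 → 2051 → 6154 → 3077 → 9232 → 4616 → 2308 → 1154 → 577 → 1732 → 866 → 433 → 1300 → 650 → 325 → 976 → 488 → 244 → 122 → 61 → 184 → 92 → 46 → 23 → 70 → 35 → 106 → 53 → 160 → 80 → 40 → 20 → 10 → 5 → 16 → 8 → 4 → 2 → 1
Total steps = 82

82 steps


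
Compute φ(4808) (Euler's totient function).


4808 = 2^3 × 601
Prime factors: 2, 601
φ(4808) = 4808 × (1-1/2) × (1-1/601)
= 4808 × 1/2 × 600/601 = 2400

φ(4808) = 2400


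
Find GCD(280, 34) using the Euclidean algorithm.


280 = 8 * 34 + 8
34 = 4 * 8 + 2
8 = 4 * 2 + 0
GCD = 2


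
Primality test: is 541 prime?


Check divisors up to sqrt(541) = 23.2594
No divisors found.
541 is prime.

Yes, 541 is prime


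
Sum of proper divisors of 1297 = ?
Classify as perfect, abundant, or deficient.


Proper divisors: 1
Sum = 1 = 1
1 < 1297 → deficient

s(1297) = 1 (deficient)


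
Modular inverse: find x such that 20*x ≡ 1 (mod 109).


Use the extended Euclidean algorithm on (109, 20); each row r = 109*s + 20*t:
r=109, s=1, t=0
r=20, s=0, t=1
q=5: r=9, s=1, t=-5   [109*(1) + 20*(-5) = 9]
q=2: r=2, s=-2, t=11   [109*(-2) + 20*(11) = 2]
q=4: r=1, s=9, t=-49   [109*(9) + 20*(-49) = 1]
q=2: r=0, s=-20, t=109   [109*(-20) + 20*(109) = 0]
GCD = 1 with t = -49, so 20*(-49) ≡ 1 (mod 109)
Inverse = -49 mod 109 = 60
Check: 20 * 60 = 1200 ≡ 1 (mod 109)

20^(-1) ≡ 60 (mod 109)


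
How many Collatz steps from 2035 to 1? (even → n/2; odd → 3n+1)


2035 → 6106 → 3053 → 9160 → 4580 → 2290 → 1145 → 3436 → 1718 → 859 → 2578 → 1289 → 3868 → 1934 → 967 → 2902 → 1451 → 4354 → 2177 → 6532 → 3266 → 1633 → 4900 → 2450 → 1225 → 3676 → 1838 → 919 → 2758 → 1379 → 4138 → 2069 → 6208 → 3104 → 1552 → 776 → 388 → 194 → 97 → 292 → 146 → 73 → 220 → 110 → 55 → 166 → 83 → 250 → 125 → 376 → 188 → 94 → 47 → 142 → 71 → 214 → 107 → 322 → 161 → 484 → 242 → 121 → 364 → 182 → 91 → 274 → 137 → 412 → 206 → 103 → 310 → 155 → 466 → 233 → 700 → 350 → 175 → 526 → 263 → 790 → 395 → 1186 → 593 → 1780 → 890 → 445 → 1336 → 668 → 334 → 167 → 502 → 251 → 754 → 377 → 1132 → 566 → 283 → 850 → 425 → 1276 → 638 → 319 → 958 → 479 → 1438 → 719 → 2158 → 1079 → 3238 → 1619 → 4858 → 2429 → 7288 → 3644 → 1822 → 911 → 2734 → 1367 → 4102 → 2051 → 6154 → 3077 → 9232 → 4616 → 2308 → 1154 → 577 → 1732 → 866 → 433 → 1300 → 650 → 325 → 976 → 488 → 244 → 122 → 61 → 184 → 92 → 46 → 23 → 70 → 35 → 106 → 53 → 160 → 80 → 40 → 20 → 10 → 5 → 16 → 8 → 4 → 2 → 1
Total steps = 156

156 steps


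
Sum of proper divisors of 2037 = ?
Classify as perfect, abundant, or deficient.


Proper divisors: 1, 3, 7, 21, 97, 291, 679
Sum = 1 + 3 + 7 + 21 + 97 + 291 + 679 = 1099
1099 < 2037 → deficient

s(2037) = 1099 (deficient)


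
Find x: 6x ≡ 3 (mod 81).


GCD(6, 81) = 3 divides 3
Divide: 2x ≡ 1 (mod 27)
x ≡ 14 (mod 27)


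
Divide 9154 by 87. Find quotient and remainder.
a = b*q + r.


9154 = 87 * 105 + 19
Check: 9135 + 19 = 9154

q = 105, r = 19


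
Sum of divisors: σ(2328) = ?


Divisors of 2328: 1, 2, 3, 4, 6, 8, 12, 24, 97, 194, 291, 388, 582, 776, 1164, 2328
Sum = 1 + 2 + 3 + 4 + 6 + 8 + 12 + 24 + 97 + 194 + 291 + 388 + 582 + 776 + 1164 + 2328 = 5880

σ(2328) = 5880


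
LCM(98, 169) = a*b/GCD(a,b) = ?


GCD(98, 169) = 1
LCM = 98*169/1 = 16562/1 = 16562

LCM = 16562


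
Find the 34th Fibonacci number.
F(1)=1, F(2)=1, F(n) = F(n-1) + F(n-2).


Sequence: 1, 1, 2, 3, 5, 8, 13, 21, 34, 55, 89, 144, 233, 377, 610, 987, 1597, 2584, 4181, 6765, 10946, 17711, 28657, 46368, 75025, 121393, 196418, 317811, 514229, 832040, 1346269, 2178309, 3524578, 5702887
F(34) = 5702887


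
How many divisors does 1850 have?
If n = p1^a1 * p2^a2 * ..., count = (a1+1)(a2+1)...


1850 = 2^1 × 5^2 × 37^1
d(1850) = (1+1) × (2+1) × (1+1) = 12

12 divisors


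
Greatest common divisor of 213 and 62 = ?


213 = 3 * 62 + 27
62 = 2 * 27 + 8
27 = 3 * 8 + 3
8 = 2 * 3 + 2
3 = 1 * 2 + 1
2 = 2 * 1 + 0
GCD = 1


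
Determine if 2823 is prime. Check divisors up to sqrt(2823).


2823 / 3 = 941 (exact division)
2823 is NOT prime.

No, 2823 is not prime


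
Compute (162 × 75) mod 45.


162 × 75 = 12150
12150 mod 45 = 0


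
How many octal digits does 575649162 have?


575649162 in base 8 = 4223732612
Number of digits = 10

10 digits (base 8)


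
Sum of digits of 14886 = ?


1 + 4 + 8 + 8 + 6 = 27


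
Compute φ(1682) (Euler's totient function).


1682 = 2 × 29^2
Prime factors: 2, 29
φ(1682) = 1682 × (1-1/2) × (1-1/29)
= 1682 × 1/2 × 28/29 = 812

φ(1682) = 812


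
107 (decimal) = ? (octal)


107 (base 10) = 107 (decimal)
107 (decimal) = 153 (base 8)


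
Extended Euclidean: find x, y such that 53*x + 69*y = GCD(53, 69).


Tabular extended Euclidean (each row: r = 53*s + 69*t):
r=53, s=1, t=0
r=69, s=0, t=1
q=0: r=53, s=1, t=0   [53*(1) + 69*(0) = 53]
q=1: r=16, s=-1, t=1   [53*(-1) + 69*(1) = 16]
q=3: r=5, s=4, t=-3   [53*(4) + 69*(-3) = 5]
q=3: r=1, s=-13, t=10   [53*(-13) + 69*(10) = 1]
q=5: r=0, s=69, t=-53   [53*(69) + 69*(-53) = 0]
GCD = 1; from the row with r=1: x=-13, y=10
Check: 53*(-13) + 69*(10) = -689 + 690 = 1

GCD = 1, x = -13, y = 10


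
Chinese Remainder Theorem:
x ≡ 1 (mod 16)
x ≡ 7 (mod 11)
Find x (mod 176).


M = 16*11 = 176
M1 = M/16 = 11, M2 = M/11 = 16
M1^(-1) mod 16 = 3, M2^(-1) mod 11 = 9
x = 1*11*3 + 7*16*9 = 1041
1041 mod 176 = 161
Check: 161 mod 16 = 1 ✓, 161 mod 11 = 7 ✓

x ≡ 161 (mod 176)


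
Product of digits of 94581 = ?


9 × 4 × 5 × 8 × 1 = 1440


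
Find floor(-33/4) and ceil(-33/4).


-33/4 = -8.2500
floor = -9
ceil = -8

floor = -9, ceil = -8


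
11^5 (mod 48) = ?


11^1 mod 48 = 11
11^2 mod 48 = 25
11^3 mod 48 = 35
11^4 mod 48 = 1
11^5 mod 48 = 11


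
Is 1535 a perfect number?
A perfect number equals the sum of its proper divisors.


Proper divisors of 1535: 1, 5, 307
Sum = 1 + 5 + 307 = 313

No, 1535 is not perfect (313 ≠ 1535)


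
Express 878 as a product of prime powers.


878 / 2 = 439
439 / 439 = 1
878 = 2 × 439


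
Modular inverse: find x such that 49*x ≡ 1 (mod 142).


Use the extended Euclidean algorithm on (142, 49); each row r = 142*s + 49*t:
r=142, s=1, t=0
r=49, s=0, t=1
q=2: r=44, s=1, t=-2   [142*(1) + 49*(-2) = 44]
q=1: r=5, s=-1, t=3   [142*(-1) + 49*(3) = 5]
q=8: r=4, s=9, t=-26   [142*(9) + 49*(-26) = 4]
q=1: r=1, s=-10, t=29   [142*(-10) + 49*(29) = 1]
q=4: r=0, s=49, t=-142   [142*(49) + 49*(-142) = 0]
GCD = 1 with t = 29, so 49*(29) ≡ 1 (mod 142)
Inverse = 29 mod 142 = 29
Check: 49 * 29 = 1421 ≡ 1 (mod 142)

49^(-1) ≡ 29 (mod 142)


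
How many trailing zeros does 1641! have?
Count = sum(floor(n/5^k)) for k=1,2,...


floor(1641/5) = 328
floor(1641/25) = 65
floor(1641/125) = 13
floor(1641/625) = 2
Total = 408

408 trailing zeros


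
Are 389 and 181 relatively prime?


Euclidean algorithm:
389 = 2 * 181 + 27
181 = 6 * 27 + 19
27 = 1 * 19 + 8
19 = 2 * 8 + 3
8 = 2 * 3 + 2
3 = 1 * 2 + 1
2 = 2 * 1 + 0
GCD(389, 181) = 1

Yes, coprime (GCD = 1)


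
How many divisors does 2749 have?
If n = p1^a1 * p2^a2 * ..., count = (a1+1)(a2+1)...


2749 = 2749^1
d(2749) = (1+1) = 2

2 divisors


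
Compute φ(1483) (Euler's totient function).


1483 = 1483
Prime factors: 1483
φ(1483) = 1483 × (1-1/1483)
= 1483 × 1482/1483 = 1482

φ(1483) = 1482


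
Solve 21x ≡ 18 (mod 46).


GCD(21, 46) = 1, unique solution
a^(-1) mod 46 = 11
x = 11 * 18 mod 46 = 14

x ≡ 14 (mod 46)


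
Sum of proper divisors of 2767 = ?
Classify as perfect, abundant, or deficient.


Proper divisors: 1
Sum = 1 = 1
1 < 2767 → deficient

s(2767) = 1 (deficient)


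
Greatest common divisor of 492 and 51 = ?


492 = 9 * 51 + 33
51 = 1 * 33 + 18
33 = 1 * 18 + 15
18 = 1 * 15 + 3
15 = 5 * 3 + 0
GCD = 3


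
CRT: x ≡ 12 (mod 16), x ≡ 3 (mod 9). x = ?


M = 16*9 = 144
M1 = M/16 = 9, M2 = M/9 = 16
M1^(-1) mod 16 = 9, M2^(-1) mod 9 = 4
x = 12*9*9 + 3*16*4 = 1164
1164 mod 144 = 12
Check: 12 mod 16 = 12 ✓, 12 mod 9 = 3 ✓

x ≡ 12 (mod 144)


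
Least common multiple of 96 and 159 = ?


GCD(96, 159) = 3
LCM = 96*159/3 = 15264/3 = 5088

LCM = 5088


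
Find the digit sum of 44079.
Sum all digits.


4 + 4 + 0 + 7 + 9 = 24


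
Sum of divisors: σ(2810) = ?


Divisors of 2810: 1, 2, 5, 10, 281, 562, 1405, 2810
Sum = 1 + 2 + 5 + 10 + 281 + 562 + 1405 + 2810 = 5076

σ(2810) = 5076


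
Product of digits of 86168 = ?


8 × 6 × 1 × 6 × 8 = 2304


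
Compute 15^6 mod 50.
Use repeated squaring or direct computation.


15^1 mod 50 = 15
15^2 mod 50 = 25
15^3 mod 50 = 25
15^4 mod 50 = 25
15^5 mod 50 = 25
15^6 mod 50 = 25


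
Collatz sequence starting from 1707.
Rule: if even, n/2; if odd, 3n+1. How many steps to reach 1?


1707 → 5122 → 2561 → 7684 → 3842 → 1921 → 5764 → 2882 → 1441 → 4324 → 2162 → 1081 → 3244 → 1622 → 811 → 2434 → 1217 → 3652 → 1826 → 913 → 2740 → 1370 → 685 → 2056 → 1028 → 514 → 257 → 772 → 386 → 193 → 580 → 290 → 145 → 436 → 218 → 109 → 328 → 164 → 82 → 41 → 124 → 62 → 31 → 94 → 47 → 142 → 71 → 214 → 107 → 322 → 161 → 484 → 242 → 121 → 364 → 182 → 91 → 274 → 137 → 412 → 206 → 103 → 310 → 155 → 466 → 233 → 700 → 350 → 175 → 526 → 263 → 790 → 395 → 1186 → 593 → 1780 → 890 → 445 → 1336 → 668 → 334 → 167 → 502 → 251 → 754 → 377 → 1132 → 566 → 283 → 850 → 425 → 1276 → 638 → 319 → 958 → 479 → 1438 → 719 → 2158 → 1079 → 3238 → 1619 → 4858 → 2429 → 7288 → 3644 → 1822 → 911 → 2734 → 1367 → 4102 → 2051 → 6154 → 3077 → 9232 → 4616 → 2308 → 1154 → 577 → 1732 → 866 → 433 → 1300 → 650 → 325 → 976 → 488 → 244 → 122 → 61 → 184 → 92 → 46 → 23 → 70 → 35 → 106 → 53 → 160 → 80 → 40 → 20 → 10 → 5 → 16 → 8 → 4 → 2 → 1
Total steps = 148

148 steps


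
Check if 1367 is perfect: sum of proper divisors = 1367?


Proper divisors of 1367: 1
Sum = 1 = 1

No, 1367 is not perfect (1 ≠ 1367)


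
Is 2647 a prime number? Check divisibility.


Check divisors up to sqrt(2647) = 51.4490
No divisors found.
2647 is prime.

Yes, 2647 is prime


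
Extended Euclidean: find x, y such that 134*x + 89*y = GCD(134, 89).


Tabular extended Euclidean (each row: r = 134*s + 89*t):
r=134, s=1, t=0
r=89, s=0, t=1
q=1: r=45, s=1, t=-1   [134*(1) + 89*(-1) = 45]
q=1: r=44, s=-1, t=2   [134*(-1) + 89*(2) = 44]
q=1: r=1, s=2, t=-3   [134*(2) + 89*(-3) = 1]
q=44: r=0, s=-89, t=134   [134*(-89) + 89*(134) = 0]
GCD = 1; from the row with r=1: x=2, y=-3
Check: 134*(2) + 89*(-3) = 268 - 267 = 1

GCD = 1, x = 2, y = -3


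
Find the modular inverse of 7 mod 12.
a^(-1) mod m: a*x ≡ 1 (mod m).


Use the extended Euclidean algorithm on (12, 7); each row r = 12*s + 7*t:
r=12, s=1, t=0
r=7, s=0, t=1
q=1: r=5, s=1, t=-1   [12*(1) + 7*(-1) = 5]
q=1: r=2, s=-1, t=2   [12*(-1) + 7*(2) = 2]
q=2: r=1, s=3, t=-5   [12*(3) + 7*(-5) = 1]
q=2: r=0, s=-7, t=12   [12*(-7) + 7*(12) = 0]
GCD = 1 with t = -5, so 7*(-5) ≡ 1 (mod 12)
Inverse = -5 mod 12 = 7
Check: 7 * 7 = 49 ≡ 1 (mod 12)

7^(-1) ≡ 7 (mod 12)


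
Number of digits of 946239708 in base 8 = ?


946239708 in base 8 = 7031474334
Number of digits = 10

10 digits (base 8)


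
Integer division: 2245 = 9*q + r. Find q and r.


2245 = 9 * 249 + 4
Check: 2241 + 4 = 2245

q = 249, r = 4


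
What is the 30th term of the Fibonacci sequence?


Sequence: 1, 1, 2, 3, 5, 8, 13, 21, 34, 55, 89, 144, 233, 377, 610, 987, 1597, 2584, 4181, 6765, 10946, 17711, 28657, 46368, 75025, 121393, 196418, 317811, 514229, 832040
F(30) = 832040


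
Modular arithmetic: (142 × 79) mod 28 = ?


142 × 79 = 11218
11218 mod 28 = 18


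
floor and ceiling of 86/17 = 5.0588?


86/17 = 5.0588
floor = 5
ceil = 6

floor = 5, ceil = 6


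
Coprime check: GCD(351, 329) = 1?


Euclidean algorithm:
351 = 1 * 329 + 22
329 = 14 * 22 + 21
22 = 1 * 21 + 1
21 = 21 * 1 + 0
GCD(351, 329) = 1

Yes, coprime (GCD = 1)


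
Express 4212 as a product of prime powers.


4212 / 2 = 2106
2106 / 2 = 1053
1053 / 3 = 351
351 / 3 = 117
117 / 3 = 39
39 / 3 = 13
13 / 13 = 1
4212 = 2^2 × 3^4 × 13


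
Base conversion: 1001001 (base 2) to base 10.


1001001 (base 2) = 73 (decimal)
73 (decimal) = 73 (base 10)


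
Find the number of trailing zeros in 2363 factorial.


floor(2363/5) = 472
floor(2363/25) = 94
floor(2363/125) = 18
floor(2363/625) = 3
Total = 587

587 trailing zeros


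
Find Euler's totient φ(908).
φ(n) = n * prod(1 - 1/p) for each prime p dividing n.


908 = 2^2 × 227
Prime factors: 2, 227
φ(908) = 908 × (1-1/2) × (1-1/227)
= 908 × 1/2 × 226/227 = 452

φ(908) = 452


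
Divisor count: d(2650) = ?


2650 = 2^1 × 5^2 × 53^1
d(2650) = (1+1) × (2+1) × (1+1) = 12

12 divisors


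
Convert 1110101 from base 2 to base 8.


1110101 (base 2) = 117 (decimal)
117 (decimal) = 165 (base 8)


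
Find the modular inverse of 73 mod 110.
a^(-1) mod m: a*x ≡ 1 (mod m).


Use the extended Euclidean algorithm on (110, 73); each row r = 110*s + 73*t:
r=110, s=1, t=0
r=73, s=0, t=1
q=1: r=37, s=1, t=-1   [110*(1) + 73*(-1) = 37]
q=1: r=36, s=-1, t=2   [110*(-1) + 73*(2) = 36]
q=1: r=1, s=2, t=-3   [110*(2) + 73*(-3) = 1]
q=36: r=0, s=-73, t=110   [110*(-73) + 73*(110) = 0]
GCD = 1 with t = -3, so 73*(-3) ≡ 1 (mod 110)
Inverse = -3 mod 110 = 107
Check: 73 * 107 = 7811 ≡ 1 (mod 110)

73^(-1) ≡ 107 (mod 110)


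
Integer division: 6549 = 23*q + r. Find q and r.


6549 = 23 * 284 + 17
Check: 6532 + 17 = 6549

q = 284, r = 17


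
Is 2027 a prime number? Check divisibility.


Check divisors up to sqrt(2027) = 45.0222
No divisors found.
2027 is prime.

Yes, 2027 is prime


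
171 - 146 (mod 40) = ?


171 - 146 = 25
25 mod 40 = 25


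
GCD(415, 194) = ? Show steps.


415 = 2 * 194 + 27
194 = 7 * 27 + 5
27 = 5 * 5 + 2
5 = 2 * 2 + 1
2 = 2 * 1 + 0
GCD = 1


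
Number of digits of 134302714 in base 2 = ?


134302714 in base 2 = 1000000000010100101111111010
Number of digits = 28

28 digits (base 2)


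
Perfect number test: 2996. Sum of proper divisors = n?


Proper divisors of 2996: 1, 2, 4, 7, 14, 28, 107, 214, 428, 749, 1498
Sum = 1 + 2 + 4 + 7 + 14 + 28 + 107 + 214 + 428 + 749 + 1498 = 3052

No, 2996 is not perfect (3052 ≠ 2996)


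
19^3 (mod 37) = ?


19^1 mod 37 = 19
19^2 mod 37 = 28
19^3 mod 37 = 14


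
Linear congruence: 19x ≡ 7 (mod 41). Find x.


GCD(19, 41) = 1, unique solution
a^(-1) mod 41 = 13
x = 13 * 7 mod 41 = 9

x ≡ 9 (mod 41)


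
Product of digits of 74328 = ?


7 × 4 × 3 × 2 × 8 = 1344


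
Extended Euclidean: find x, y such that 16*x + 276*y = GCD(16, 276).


Tabular extended Euclidean (each row: r = 16*s + 276*t):
r=16, s=1, t=0
r=276, s=0, t=1
q=0: r=16, s=1, t=0   [16*(1) + 276*(0) = 16]
q=17: r=4, s=-17, t=1   [16*(-17) + 276*(1) = 4]
q=4: r=0, s=69, t=-4   [16*(69) + 276*(-4) = 0]
GCD = 4; from the row with r=4: x=-17, y=1
Check: 16*(-17) + 276*(1) = -272 + 276 = 4

GCD = 4, x = -17, y = 1


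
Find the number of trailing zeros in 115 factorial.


floor(115/5) = 23
floor(115/25) = 4
Total = 27

27 trailing zeros


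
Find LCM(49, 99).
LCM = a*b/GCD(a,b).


GCD(49, 99) = 1
LCM = 49*99/1 = 4851/1 = 4851

LCM = 4851


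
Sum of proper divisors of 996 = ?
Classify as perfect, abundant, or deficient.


Proper divisors: 1, 2, 3, 4, 6, 12, 83, 166, 249, 332, 498
Sum = 1 + 2 + 3 + 4 + 6 + 12 + 83 + 166 + 249 + 332 + 498 = 1356
1356 > 996 → abundant

s(996) = 1356 (abundant)


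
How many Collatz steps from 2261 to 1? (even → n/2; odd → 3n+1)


2261 → 6784 → 3392 → 1696 → 848 → 424 → 212 → 106 → 53 → 160 → 80 → 40 → 20 → 10 → 5 → 16 → 8 → 4 → 2 → 1
Total steps = 19

19 steps


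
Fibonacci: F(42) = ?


Sequence: 1, 1, 2, 3, 5, 8, 13, 21, 34, 55, 89, 144, 233, 377, 610, 987, 1597, 2584, 4181, 6765, 10946, 17711, 28657, 46368, 75025, 121393, 196418, 317811, 514229, 832040, 1346269, 2178309, 3524578, 5702887, 9227465, 14930352, 24157817, 39088169, 63245986, 102334155, 165580141, 267914296
F(42) = 267914296


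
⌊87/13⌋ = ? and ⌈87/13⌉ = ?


87/13 = 6.6923
floor = 6
ceil = 7

floor = 6, ceil = 7


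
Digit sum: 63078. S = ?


6 + 3 + 0 + 7 + 8 = 24


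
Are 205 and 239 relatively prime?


Euclidean algorithm:
239 = 1 * 205 + 34
205 = 6 * 34 + 1
34 = 34 * 1 + 0
GCD(205, 239) = 1

Yes, coprime (GCD = 1)


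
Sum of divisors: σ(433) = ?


Divisors of 433: 1, 433
Sum = 1 + 433 = 434

σ(433) = 434


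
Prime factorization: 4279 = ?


4279 / 11 = 389
389 / 389 = 1
4279 = 11 × 389


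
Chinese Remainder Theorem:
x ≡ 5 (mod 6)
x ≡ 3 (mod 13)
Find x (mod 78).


M = 6*13 = 78
M1 = M/6 = 13, M2 = M/13 = 6
M1^(-1) mod 6 = 1, M2^(-1) mod 13 = 11
x = 5*13*1 + 3*6*11 = 263
263 mod 78 = 29
Check: 29 mod 6 = 5 ✓, 29 mod 13 = 3 ✓

x ≡ 29 (mod 78)


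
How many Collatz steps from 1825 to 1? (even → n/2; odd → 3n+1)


1825 → 5476 → 2738 → 1369 → 4108 → 2054 → 1027 → 3082 → 1541 → 4624 → 2312 → 1156 → 578 → 289 → 868 → 434 → 217 → 652 → 326 → 163 → 490 → 245 → 736 → 368 → 184 → 92 → 46 → 23 → 70 → 35 → 106 → 53 → 160 → 80 → 40 → 20 → 10 → 5 → 16 → 8 → 4 → 2 → 1
Total steps = 42

42 steps


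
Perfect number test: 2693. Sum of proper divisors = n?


Proper divisors of 2693: 1
Sum = 1 = 1

No, 2693 is not perfect (1 ≠ 2693)


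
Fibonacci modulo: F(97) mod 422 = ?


F(k) mod 422 for k=1..97:
1, 1, 2, 3, 5, 8, 13, 21, 34, 55, 89, 144, 233, 377, 188, 143, 331, 52, 383, 13, 396, 409, 383, 370, 331, 279, 188, 45, 233, 278, 89, 367, 34, 401, 13, 414, 5, 419, 2, 421, 1, 0, 1, 1, 2, 3, 5, 8, 13, 21, 34, 55, 89, 144, 233, 377, 188, 143, 331, 52, 383, 13, 396, 409, 383, 370, 331, 279, 188, 45, 233, 278, 89, 367, 34, 401, 13, 414, 5, 419, 2, 421, 1, 0, 1, 1, 2, 3, 5, 8, 13, 21, 34, 55, 89, 144, 233
F(97) mod 422 = 233


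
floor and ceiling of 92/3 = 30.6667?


92/3 = 30.6667
floor = 30
ceil = 31

floor = 30, ceil = 31


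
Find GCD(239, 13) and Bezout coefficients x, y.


Tabular extended Euclidean (each row: r = 239*s + 13*t):
r=239, s=1, t=0
r=13, s=0, t=1
q=18: r=5, s=1, t=-18   [239*(1) + 13*(-18) = 5]
q=2: r=3, s=-2, t=37   [239*(-2) + 13*(37) = 3]
q=1: r=2, s=3, t=-55   [239*(3) + 13*(-55) = 2]
q=1: r=1, s=-5, t=92   [239*(-5) + 13*(92) = 1]
q=2: r=0, s=13, t=-239   [239*(13) + 13*(-239) = 0]
GCD = 1; from the row with r=1: x=-5, y=92
Check: 239*(-5) + 13*(92) = -1195 + 1196 = 1

GCD = 1, x = -5, y = 92


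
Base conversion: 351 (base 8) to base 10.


351 (base 8) = 233 (decimal)
233 (decimal) = 233 (base 10)


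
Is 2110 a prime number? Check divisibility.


2110 / 2 = 1055 (exact division)
2110 is NOT prime.

No, 2110 is not prime


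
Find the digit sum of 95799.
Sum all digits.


9 + 5 + 7 + 9 + 9 = 39


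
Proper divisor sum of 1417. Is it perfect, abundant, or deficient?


Proper divisors: 1, 13, 109
Sum = 1 + 13 + 109 = 123
123 < 1417 → deficient

s(1417) = 123 (deficient)


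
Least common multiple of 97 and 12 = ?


GCD(97, 12) = 1
LCM = 97*12/1 = 1164/1 = 1164

LCM = 1164


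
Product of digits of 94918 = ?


9 × 4 × 9 × 1 × 8 = 2592


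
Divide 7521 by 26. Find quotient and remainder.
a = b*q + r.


7521 = 26 * 289 + 7
Check: 7514 + 7 = 7521

q = 289, r = 7


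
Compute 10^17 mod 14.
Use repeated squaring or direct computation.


10^1 mod 14 = 10
10^2 mod 14 = 2
10^3 mod 14 = 6
10^4 mod 14 = 4
10^5 mod 14 = 12
10^6 mod 14 = 8
10^7 mod 14 = 10
10^8 mod 14 = 2
10^9 mod 14 = 6
10^10 mod 14 = 4
10^11 mod 14 = 12
10^12 mod 14 = 8
10^13 mod 14 = 10
10^14 mod 14 = 2
10^15 mod 14 = 6
10^16 mod 14 = 4
10^17 mod 14 = 12
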